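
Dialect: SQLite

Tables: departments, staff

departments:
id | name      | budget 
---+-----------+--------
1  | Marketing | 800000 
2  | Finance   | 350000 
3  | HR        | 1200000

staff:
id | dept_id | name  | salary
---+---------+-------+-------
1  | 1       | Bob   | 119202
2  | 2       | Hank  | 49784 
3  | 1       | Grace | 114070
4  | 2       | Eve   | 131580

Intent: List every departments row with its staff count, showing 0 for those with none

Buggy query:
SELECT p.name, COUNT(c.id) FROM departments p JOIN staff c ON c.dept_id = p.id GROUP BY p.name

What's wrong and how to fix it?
Bug: INNER JOIN drops departments rows that have no matching staff rows

Fix: Use LEFT JOIN so parents without children still appear (COUNT(c.id) gives 0)

Corrected query:
SELECT p.name, COUNT(c.id) FROM departments p LEFT JOIN staff c ON c.dept_id = p.id GROUP BY p.name

Result:
name      | COUNT(c.id)
----------+------------
Finance   | 2          
HR        | 0          
Marketing | 2          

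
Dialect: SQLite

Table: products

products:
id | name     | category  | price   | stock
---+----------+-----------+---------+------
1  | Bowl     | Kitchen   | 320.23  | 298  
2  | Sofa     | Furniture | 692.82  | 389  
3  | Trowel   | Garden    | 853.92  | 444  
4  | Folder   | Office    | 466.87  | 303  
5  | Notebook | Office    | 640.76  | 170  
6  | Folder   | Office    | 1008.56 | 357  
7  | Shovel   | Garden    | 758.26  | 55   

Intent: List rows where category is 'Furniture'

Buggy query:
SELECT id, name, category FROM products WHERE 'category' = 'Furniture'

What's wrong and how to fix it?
Bug: 'category' in single quotes is a string literal, not the column; the comparison is literal-vs-literal and never true

Fix: Reference the column as category without single quotes

Corrected query:
SELECT id, name, category FROM products WHERE category = 'Furniture'

Result:
id | name | category 
---+------+----------
2  | Sofa | Furniture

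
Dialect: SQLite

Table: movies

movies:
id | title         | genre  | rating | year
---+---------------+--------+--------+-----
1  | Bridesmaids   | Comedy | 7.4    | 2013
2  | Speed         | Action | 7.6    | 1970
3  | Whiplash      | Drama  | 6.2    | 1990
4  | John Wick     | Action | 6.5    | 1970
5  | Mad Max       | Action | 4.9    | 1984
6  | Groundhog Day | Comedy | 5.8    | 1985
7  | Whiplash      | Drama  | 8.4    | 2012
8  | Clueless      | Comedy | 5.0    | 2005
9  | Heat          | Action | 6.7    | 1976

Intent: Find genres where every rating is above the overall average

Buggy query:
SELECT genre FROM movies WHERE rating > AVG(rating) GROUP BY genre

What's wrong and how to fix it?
Bug: AVG() is an aggregate; it can't sit directly in WHERE

Fix: Compute the overall average in a scalar subquery and compare each group's MIN against it in HAVING

Corrected query:
SELECT genre FROM movies GROUP BY genre HAVING MIN(rating) > (SELECT AVG(rating) FROM movies)

Result:
(no rows)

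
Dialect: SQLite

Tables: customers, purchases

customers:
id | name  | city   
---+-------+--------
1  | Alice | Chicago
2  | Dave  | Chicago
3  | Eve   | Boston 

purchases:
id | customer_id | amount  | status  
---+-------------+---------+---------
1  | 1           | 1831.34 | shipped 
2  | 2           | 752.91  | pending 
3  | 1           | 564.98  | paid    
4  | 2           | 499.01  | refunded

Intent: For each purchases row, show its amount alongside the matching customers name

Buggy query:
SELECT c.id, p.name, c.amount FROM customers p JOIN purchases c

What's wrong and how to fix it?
Bug: JOIN with no ON clause produces a cartesian product; every purchases row pairs with every customers row

Fix: Add ON c.customer_id = p.id to the JOIN

Corrected query:
SELECT c.id, p.name, c.amount FROM customers p JOIN purchases c ON c.customer_id = p.id

Result:
id | name  | amount 
---+-------+--------
1  | Alice | 1831.34
2  | Dave  | 752.91 
3  | Alice | 564.98 
4  | Dave  | 499.01 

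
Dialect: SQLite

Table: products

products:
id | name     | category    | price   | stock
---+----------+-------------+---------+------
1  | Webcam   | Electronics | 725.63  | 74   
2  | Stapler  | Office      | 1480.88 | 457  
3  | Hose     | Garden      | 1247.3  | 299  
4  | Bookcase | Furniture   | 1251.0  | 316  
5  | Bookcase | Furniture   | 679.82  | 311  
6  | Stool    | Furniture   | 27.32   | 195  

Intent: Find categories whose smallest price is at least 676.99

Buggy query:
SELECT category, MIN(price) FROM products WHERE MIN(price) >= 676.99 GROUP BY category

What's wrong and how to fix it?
Bug: Aggregates like MIN are computed per group after WHERE runs

Fix: Replace WHERE with HAVING after the GROUP BY

Corrected query:
SELECT category, MIN(price) FROM products GROUP BY category HAVING MIN(price) >= 676.99

Result:
category    | MIN(price)
------------+-----------
Electronics | 725.63    
Garden      | 1247.3    
Office      | 1480.88   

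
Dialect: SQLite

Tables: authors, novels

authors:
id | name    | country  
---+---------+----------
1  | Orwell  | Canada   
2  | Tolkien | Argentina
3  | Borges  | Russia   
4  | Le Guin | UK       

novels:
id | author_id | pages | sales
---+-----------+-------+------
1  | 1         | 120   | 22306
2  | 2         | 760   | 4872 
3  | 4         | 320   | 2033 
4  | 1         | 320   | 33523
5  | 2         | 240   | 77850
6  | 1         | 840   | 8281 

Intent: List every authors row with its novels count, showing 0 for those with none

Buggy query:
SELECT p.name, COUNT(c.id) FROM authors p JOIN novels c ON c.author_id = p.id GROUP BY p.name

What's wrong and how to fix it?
Bug: INNER JOIN drops authors rows that have no matching novels rows

Fix: Switch to LEFT JOIN to retain unmatched parent rows

Corrected query:
SELECT p.name, COUNT(c.id) FROM authors p LEFT JOIN novels c ON c.author_id = p.id GROUP BY p.name

Result:
name    | COUNT(c.id)
--------+------------
Borges  | 0          
Le Guin | 1          
Orwell  | 3          
Tolkien | 2          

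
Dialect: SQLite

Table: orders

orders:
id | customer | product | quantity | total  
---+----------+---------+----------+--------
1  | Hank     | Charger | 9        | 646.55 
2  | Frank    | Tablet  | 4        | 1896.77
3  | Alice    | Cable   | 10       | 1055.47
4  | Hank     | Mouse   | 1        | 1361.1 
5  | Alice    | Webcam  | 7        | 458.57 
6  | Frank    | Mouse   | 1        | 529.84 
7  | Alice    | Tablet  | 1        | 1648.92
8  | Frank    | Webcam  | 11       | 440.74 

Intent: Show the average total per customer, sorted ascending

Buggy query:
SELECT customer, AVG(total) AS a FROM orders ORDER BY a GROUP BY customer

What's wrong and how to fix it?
Bug: GROUP BY must precede ORDER BY

Fix: Move ORDER BY to the end, after GROUP BY

Corrected query:
SELECT customer, AVG(total) AS a FROM orders GROUP BY customer ORDER BY a

Result:
customer | a         
---------+-----------
Frank    | 955.783333
Hank     | 1003.825  
Alice    | 1054.32   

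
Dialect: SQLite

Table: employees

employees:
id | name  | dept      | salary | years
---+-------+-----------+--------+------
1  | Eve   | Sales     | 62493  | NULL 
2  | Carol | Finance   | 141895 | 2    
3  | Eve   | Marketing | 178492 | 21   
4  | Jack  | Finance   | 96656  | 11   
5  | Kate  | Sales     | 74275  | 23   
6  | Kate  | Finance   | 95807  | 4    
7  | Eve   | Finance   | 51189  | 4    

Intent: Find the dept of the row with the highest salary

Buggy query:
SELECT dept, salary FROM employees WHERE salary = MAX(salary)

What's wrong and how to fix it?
Bug: MAX(salary) is an aggregate and cannot be used directly in WHERE

Fix: Wrap MAX in a scalar subquery so WHERE compares against a single value

Corrected query:
SELECT dept, salary FROM employees WHERE salary = (SELECT MAX(salary) FROM employees)

Result:
dept      | salary
----------+-------
Marketing | 178492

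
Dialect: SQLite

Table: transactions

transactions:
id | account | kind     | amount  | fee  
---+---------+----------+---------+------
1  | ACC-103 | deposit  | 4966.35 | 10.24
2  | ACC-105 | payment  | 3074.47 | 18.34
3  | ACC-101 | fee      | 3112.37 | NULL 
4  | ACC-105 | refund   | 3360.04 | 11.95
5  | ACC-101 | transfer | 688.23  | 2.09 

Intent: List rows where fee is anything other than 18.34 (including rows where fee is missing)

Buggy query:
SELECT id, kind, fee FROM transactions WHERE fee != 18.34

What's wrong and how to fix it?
Bug: 'fee != 18.34' is unknown when fee is NULL, so NULL rows are silently excluded

Fix: Handle NULL separately with IS NULL alongside the inequality

Corrected query:
SELECT id, kind, fee FROM transactions WHERE fee != 18.34 OR fee IS NULL

Result:
id | kind     | fee  
---+----------+------
1  | deposit  | 10.24
3  | fee      | NULL 
4  | refund   | 11.95
5  | transfer | 2.09 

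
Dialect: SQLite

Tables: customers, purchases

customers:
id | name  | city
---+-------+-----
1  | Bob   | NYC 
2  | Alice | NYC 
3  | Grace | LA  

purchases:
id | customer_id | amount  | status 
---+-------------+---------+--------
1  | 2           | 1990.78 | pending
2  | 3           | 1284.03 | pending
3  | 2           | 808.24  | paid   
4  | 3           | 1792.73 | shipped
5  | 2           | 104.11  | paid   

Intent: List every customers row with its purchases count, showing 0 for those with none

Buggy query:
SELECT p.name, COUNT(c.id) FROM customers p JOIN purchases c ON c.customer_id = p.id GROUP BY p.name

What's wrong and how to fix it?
Bug: An inner join excludes parents with zero children

Fix: Switch to LEFT JOIN to retain unmatched parent rows

Corrected query:
SELECT p.name, COUNT(c.id) FROM customers p LEFT JOIN purchases c ON c.customer_id = p.id GROUP BY p.name

Result:
name  | COUNT(c.id)
------+------------
Alice | 3          
Bob   | 0          
Grace | 2          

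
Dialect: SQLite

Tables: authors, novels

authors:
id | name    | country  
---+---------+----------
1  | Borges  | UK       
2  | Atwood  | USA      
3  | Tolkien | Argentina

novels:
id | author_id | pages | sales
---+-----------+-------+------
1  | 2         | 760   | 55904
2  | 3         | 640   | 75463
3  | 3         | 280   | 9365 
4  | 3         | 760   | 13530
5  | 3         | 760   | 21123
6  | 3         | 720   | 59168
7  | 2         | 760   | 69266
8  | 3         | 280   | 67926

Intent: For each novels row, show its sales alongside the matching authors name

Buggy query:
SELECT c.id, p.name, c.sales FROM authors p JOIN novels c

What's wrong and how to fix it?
Bug: JOIN with no ON clause produces a cartesian product; every novels row pairs with every authors row

Fix: Add ON c.author_id = p.id to the JOIN

Corrected query:
SELECT c.id, p.name, c.sales FROM authors p JOIN novels c ON c.author_id = p.id

Result:
id | name    | sales
---+---------+------
1  | Atwood  | 55904
2  | Tolkien | 75463
3  | Tolkien | 9365 
4  | Tolkien | 13530
5  | Tolkien | 21123
6  | Tolkien | 59168
7  | Atwood  | 69266
8  | Tolkien | 67926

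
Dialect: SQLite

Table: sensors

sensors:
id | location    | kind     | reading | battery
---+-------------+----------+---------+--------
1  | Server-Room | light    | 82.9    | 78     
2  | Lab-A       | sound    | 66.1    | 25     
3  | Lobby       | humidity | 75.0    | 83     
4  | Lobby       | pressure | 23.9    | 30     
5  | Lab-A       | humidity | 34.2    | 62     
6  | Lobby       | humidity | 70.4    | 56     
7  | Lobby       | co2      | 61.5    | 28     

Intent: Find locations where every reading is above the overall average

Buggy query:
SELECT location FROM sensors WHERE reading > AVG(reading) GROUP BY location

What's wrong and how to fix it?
Bug: WHERE evaluates per row before aggregation, so AVG() is unavailable

Fix: Compute the overall average in a scalar subquery and compare each group's MIN against it in HAVING

Corrected query:
SELECT location FROM sensors GROUP BY location HAVING MIN(reading) > (SELECT AVG(reading) FROM sensors)

Result:
location   
-----------
Server-Room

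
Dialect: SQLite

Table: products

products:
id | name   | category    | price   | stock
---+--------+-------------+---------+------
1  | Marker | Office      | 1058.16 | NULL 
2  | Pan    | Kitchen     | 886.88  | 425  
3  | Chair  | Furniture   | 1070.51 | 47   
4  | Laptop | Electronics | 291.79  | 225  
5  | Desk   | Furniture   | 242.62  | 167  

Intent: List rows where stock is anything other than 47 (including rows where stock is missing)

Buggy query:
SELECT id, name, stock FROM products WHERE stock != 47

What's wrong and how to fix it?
Bug: 'stock != 47' is unknown when stock is NULL, so NULL rows are silently excluded

Fix: Handle NULL separately with IS NULL alongside the inequality

Corrected query:
SELECT id, name, stock FROM products WHERE stock != 47 OR stock IS NULL

Result:
id | name   | stock
---+--------+------
1  | Marker | NULL 
2  | Pan    | 425  
4  | Laptop | 225  
5  | Desk   | 167  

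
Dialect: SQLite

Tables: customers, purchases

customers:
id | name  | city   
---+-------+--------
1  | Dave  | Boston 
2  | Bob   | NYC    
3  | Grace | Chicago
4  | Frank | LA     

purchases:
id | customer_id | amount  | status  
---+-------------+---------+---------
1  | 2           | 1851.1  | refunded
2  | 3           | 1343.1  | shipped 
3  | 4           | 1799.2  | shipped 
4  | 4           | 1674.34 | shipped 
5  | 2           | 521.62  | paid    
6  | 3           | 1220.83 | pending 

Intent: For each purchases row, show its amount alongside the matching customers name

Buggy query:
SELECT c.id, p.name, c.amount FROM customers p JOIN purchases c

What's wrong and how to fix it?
Bug: Missing join condition: each purchases row is matched to all customers rows instead of just its own

Fix: Add ON c.customer_id = p.id to the JOIN

Corrected query:
SELECT c.id, p.name, c.amount FROM customers p JOIN purchases c ON c.customer_id = p.id

Result:
id | name  | amount 
---+-------+--------
1  | Bob   | 1851.1 
2  | Grace | 1343.1 
3  | Frank | 1799.2 
4  | Frank | 1674.34
5  | Bob   | 521.62 
6  | Grace | 1220.83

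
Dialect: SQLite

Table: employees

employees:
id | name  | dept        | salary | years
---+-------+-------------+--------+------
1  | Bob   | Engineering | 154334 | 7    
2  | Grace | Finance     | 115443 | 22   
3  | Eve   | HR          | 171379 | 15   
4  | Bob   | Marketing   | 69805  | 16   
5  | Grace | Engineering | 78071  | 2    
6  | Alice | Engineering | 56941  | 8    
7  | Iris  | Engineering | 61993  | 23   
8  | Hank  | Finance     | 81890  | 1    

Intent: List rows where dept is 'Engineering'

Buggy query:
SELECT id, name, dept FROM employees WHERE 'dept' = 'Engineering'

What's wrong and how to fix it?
Bug: Single quotes denote string literals in SQL; the column name is being compared as a constant string

Fix: Remove the quotes around the column name (or use double quotes for an identifier)

Corrected query:
SELECT id, name, dept FROM employees WHERE dept = 'Engineering'

Result:
id | name  | dept       
---+-------+------------
1  | Bob   | Engineering
5  | Grace | Engineering
6  | Alice | Engineering
7  | Iris  | Engineering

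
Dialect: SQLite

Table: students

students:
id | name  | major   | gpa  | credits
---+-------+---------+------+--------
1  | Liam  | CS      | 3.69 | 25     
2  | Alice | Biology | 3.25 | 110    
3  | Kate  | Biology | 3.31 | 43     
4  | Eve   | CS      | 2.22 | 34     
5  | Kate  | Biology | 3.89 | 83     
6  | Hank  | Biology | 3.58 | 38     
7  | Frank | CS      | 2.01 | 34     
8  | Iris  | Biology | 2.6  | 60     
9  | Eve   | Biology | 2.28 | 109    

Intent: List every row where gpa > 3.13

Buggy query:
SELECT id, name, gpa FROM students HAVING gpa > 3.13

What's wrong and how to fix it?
Bug: This is a non-aggregate query (no GROUP BY, no aggregates), so in SQLite the HAVING clause is invalid here; a row-level condition belongs in WHERE

Fix: Use WHERE for row-level filtering

Corrected query:
SELECT id, name, gpa FROM students WHERE gpa > 3.13

Result:
id | name  | gpa 
---+-------+-----
1  | Liam  | 3.69
2  | Alice | 3.25
3  | Kate  | 3.31
5  | Kate  | 3.89
6  | Hank  | 3.58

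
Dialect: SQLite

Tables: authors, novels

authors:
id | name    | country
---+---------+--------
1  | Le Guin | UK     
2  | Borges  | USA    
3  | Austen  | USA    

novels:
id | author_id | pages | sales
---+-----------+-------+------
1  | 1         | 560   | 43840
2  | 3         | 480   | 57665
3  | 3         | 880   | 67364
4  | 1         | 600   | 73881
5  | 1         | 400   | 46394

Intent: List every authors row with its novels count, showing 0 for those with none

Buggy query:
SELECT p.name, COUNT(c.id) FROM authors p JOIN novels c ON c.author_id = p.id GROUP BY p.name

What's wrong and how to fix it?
Bug: An inner join excludes parents with zero children

Fix: Switch to LEFT JOIN to retain unmatched parent rows

Corrected query:
SELECT p.name, COUNT(c.id) FROM authors p LEFT JOIN novels c ON c.author_id = p.id GROUP BY p.name

Result:
name    | COUNT(c.id)
--------+------------
Austen  | 2          
Borges  | 0          
Le Guin | 3          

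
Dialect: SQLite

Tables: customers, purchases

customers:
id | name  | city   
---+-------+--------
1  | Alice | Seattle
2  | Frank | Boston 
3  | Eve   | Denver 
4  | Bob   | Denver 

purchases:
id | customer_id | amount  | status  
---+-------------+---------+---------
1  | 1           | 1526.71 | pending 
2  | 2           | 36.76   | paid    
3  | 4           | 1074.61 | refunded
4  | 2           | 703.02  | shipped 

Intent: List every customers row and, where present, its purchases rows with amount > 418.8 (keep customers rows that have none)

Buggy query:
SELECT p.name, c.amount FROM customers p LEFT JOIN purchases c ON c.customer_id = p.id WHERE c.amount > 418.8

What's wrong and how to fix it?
Bug: A WHERE condition on the right-hand table after LEFT JOIN drops unmatched parents

Fix: Move the right-table condition into the ON clause so unmatched parents are kept

Corrected query:
SELECT p.name, c.amount FROM customers p LEFT JOIN purchases c ON c.customer_id = p.id AND c.amount > 418.8

Result:
name  | amount 
------+--------
Alice | 1526.71
Frank | 703.02 
Eve   | NULL   
Bob   | 1074.61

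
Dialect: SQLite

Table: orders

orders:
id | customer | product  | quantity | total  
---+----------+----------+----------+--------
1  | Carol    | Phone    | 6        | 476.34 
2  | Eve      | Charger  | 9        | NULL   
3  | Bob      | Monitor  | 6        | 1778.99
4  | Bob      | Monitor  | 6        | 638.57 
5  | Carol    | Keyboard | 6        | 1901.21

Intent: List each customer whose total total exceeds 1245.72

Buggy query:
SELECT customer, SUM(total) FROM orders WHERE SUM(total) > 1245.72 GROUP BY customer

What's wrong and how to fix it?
Bug: SUM(total) is an aggregate, but WHERE filters rows before aggregation

Fix: Use HAVING (which filters groups after aggregation) instead of WHERE

Corrected query:
SELECT customer, SUM(total) FROM orders GROUP BY customer HAVING SUM(total) > 1245.72

Result:
customer | SUM(total)
---------+-----------
Bob      | 2417.56   
Carol    | 2377.55   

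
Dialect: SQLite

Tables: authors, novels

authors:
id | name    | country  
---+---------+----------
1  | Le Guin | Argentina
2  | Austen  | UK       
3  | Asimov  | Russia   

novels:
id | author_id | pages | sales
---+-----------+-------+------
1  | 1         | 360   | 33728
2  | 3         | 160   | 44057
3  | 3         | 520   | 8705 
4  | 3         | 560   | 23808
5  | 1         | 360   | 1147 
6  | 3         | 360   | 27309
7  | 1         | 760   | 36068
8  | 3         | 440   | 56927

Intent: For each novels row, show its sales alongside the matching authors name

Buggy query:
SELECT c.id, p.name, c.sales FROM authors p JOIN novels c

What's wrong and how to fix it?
Bug: Missing join condition: each novels row is matched to all authors rows instead of just its own

Fix: Specify the join condition linking the foreign key to the parent id

Corrected query:
SELECT c.id, p.name, c.sales FROM authors p JOIN novels c ON c.author_id = p.id

Result:
id | name    | sales
---+---------+------
1  | Le Guin | 33728
2  | Asimov  | 44057
3  | Asimov  | 8705 
4  | Asimov  | 23808
5  | Le Guin | 1147 
6  | Asimov  | 27309
7  | Le Guin | 36068
8  | Asimov  | 56927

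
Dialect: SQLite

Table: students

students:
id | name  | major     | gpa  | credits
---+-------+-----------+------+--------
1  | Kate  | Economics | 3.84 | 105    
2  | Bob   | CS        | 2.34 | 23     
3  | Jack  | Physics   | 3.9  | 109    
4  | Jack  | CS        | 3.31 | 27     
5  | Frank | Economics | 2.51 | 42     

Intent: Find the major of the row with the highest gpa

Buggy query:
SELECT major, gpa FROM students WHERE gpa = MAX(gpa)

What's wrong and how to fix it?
Bug: WHERE is evaluated per row; an aggregate over the whole table isn't defined there

Fix: Use a subquery: WHERE gpa = (SELECT MAX(gpa) FROM students)

Corrected query:
SELECT major, gpa FROM students WHERE gpa = (SELECT MAX(gpa) FROM students)

Result:
major   | gpa
--------+----
Physics | 3.9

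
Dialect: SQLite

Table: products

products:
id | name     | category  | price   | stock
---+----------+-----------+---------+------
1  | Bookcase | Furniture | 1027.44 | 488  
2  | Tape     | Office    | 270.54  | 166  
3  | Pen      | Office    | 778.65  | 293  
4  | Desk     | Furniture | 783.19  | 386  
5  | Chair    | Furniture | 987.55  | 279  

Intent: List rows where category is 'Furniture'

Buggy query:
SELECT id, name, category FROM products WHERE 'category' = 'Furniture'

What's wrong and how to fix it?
Bug: Single quotes denote string literals in SQL; the column name is being compared as a constant string

Fix: Reference the column as category without single quotes

Corrected query:
SELECT id, name, category FROM products WHERE category = 'Furniture'

Result:
id | name     | category 
---+----------+----------
1  | Bookcase | Furniture
4  | Desk     | Furniture
5  | Chair    | Furniture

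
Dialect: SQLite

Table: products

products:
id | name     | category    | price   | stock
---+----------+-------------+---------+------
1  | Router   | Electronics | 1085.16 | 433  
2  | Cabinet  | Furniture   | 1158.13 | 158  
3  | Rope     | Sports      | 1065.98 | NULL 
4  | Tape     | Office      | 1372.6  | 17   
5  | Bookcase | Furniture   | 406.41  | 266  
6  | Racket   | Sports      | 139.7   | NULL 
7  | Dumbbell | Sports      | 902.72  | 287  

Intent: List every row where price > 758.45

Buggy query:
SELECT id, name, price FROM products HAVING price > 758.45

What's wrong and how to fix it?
Bug: HAVING filters the output of aggregation, but this query has no GROUP BY and no aggregate functions, so SQLite rejects it (HAVING clause on a non-aggregate query); the condition here is per row

Fix: Replace HAVING with WHERE since the condition applies to individual rows

Corrected query:
SELECT id, name, price FROM products WHERE price > 758.45

Result:
id | name     | price  
---+----------+--------
1  | Router   | 1085.16
2  | Cabinet  | 1158.13
3  | Rope     | 1065.98
4  | Tape     | 1372.6 
7  | Dumbbell | 902.72 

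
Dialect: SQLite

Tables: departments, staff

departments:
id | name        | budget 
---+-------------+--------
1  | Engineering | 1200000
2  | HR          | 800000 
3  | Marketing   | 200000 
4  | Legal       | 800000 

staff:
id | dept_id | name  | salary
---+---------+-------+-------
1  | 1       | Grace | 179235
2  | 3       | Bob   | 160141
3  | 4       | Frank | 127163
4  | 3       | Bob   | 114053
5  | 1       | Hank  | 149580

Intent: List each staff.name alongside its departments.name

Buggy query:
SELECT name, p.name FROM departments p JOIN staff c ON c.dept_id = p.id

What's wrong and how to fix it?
Bug: 'name' exists in both joined tables, so the database can't tell which one is meant

Fix: Qualify the column with its table alias (c.name)

Corrected query:
SELECT c.name, p.name FROM departments p JOIN staff c ON c.dept_id = p.id

Result:
name  | name       
------+------------
Grace | Engineering
Bob   | Marketing  
Frank | Legal      
Bob   | Marketing  
Hank  | Engineering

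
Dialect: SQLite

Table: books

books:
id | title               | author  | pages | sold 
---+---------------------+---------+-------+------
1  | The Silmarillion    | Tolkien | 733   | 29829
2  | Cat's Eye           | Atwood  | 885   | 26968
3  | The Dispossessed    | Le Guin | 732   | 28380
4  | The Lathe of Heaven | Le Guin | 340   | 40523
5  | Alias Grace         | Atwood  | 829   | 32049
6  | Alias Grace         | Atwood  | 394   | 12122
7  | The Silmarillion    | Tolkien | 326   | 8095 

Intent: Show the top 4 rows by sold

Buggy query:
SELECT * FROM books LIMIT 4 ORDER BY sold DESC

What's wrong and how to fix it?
Bug: LIMIT must come after ORDER BY

Fix: Swap the clauses: ORDER BY first, then LIMIT

Corrected query:
SELECT * FROM books ORDER BY sold DESC LIMIT 4

Result:
id | title               | author  | pages | sold 
---+---------------------+---------+-------+------
4  | The Lathe of Heaven | Le Guin | 340   | 40523
5  | Alias Grace         | Atwood  | 829   | 32049
1  | The Silmarillion    | Tolkien | 733   | 29829
3  | The Dispossessed    | Le Guin | 732   | 28380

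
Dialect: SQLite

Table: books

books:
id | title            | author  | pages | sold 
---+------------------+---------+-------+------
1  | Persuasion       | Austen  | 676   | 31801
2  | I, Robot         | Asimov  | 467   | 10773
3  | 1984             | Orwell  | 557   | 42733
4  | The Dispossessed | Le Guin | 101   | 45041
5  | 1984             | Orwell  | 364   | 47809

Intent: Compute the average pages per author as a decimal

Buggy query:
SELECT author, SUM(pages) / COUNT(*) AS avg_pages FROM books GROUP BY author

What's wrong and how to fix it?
Bug: SUM(pages) and COUNT(*) are both integers; the division truncates the fractional part

Fix: Cast one side to REAL so the division keeps the fractional part

Corrected query:
SELECT author, SUM(pages) * 1.0 / COUNT(*) AS avg_pages FROM books GROUP BY author

Result:
author  | avg_pages
--------+----------
Asimov  | 467      
Austen  | 676      
Le Guin | 101      
Orwell  | 460.5    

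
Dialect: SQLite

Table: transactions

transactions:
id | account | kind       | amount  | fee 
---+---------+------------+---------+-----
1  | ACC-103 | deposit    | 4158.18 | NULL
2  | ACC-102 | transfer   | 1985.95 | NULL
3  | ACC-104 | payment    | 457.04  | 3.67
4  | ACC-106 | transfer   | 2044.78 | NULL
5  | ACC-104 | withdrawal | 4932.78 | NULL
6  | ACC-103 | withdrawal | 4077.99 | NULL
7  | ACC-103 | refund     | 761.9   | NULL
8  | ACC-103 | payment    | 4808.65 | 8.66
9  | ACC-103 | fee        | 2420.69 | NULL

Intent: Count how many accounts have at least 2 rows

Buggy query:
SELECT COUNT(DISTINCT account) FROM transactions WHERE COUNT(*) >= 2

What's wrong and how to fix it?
Bug: COUNT(*) cannot appear in WHERE; the per-group count doesn't exist yet

Fix: Use a subquery that GROUPs and filters with HAVING, then count its rows

Corrected query:
SELECT COUNT(*) FROM (SELECT account FROM transactions GROUP BY account HAVING COUNT(*) >= 2)

Result:
COUNT(*)
--------
2       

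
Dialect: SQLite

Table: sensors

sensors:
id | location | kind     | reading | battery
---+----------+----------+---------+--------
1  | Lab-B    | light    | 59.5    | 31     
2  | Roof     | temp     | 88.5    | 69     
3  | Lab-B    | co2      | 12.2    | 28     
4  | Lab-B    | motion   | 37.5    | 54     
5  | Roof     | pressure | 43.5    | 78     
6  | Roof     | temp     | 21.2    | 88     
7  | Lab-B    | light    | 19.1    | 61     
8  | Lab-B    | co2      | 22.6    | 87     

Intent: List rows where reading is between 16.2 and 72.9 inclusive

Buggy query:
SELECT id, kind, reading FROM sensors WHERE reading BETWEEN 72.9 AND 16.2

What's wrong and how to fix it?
Bug: BETWEEN expects the lower bound first; with 72.9 AND 16.2 the range is empty

Fix: Write BETWEEN 16.2 AND 72.9

Corrected query:
SELECT id, kind, reading FROM sensors WHERE reading BETWEEN 16.2 AND 72.9

Result:
id | kind     | reading
---+----------+--------
1  | light    | 59.5   
4  | motion   | 37.5   
5  | pressure | 43.5   
6  | temp     | 21.2   
7  | light    | 19.1   
8  | co2      | 22.6   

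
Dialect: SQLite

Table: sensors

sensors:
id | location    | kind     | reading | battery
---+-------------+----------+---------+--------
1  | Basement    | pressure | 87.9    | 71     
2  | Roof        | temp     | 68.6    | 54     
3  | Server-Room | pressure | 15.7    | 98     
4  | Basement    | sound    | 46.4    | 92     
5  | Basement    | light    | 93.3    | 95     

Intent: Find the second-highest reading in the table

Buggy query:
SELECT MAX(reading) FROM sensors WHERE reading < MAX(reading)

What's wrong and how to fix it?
Bug: The inner MAX is an aggregate inside WHERE, which is not allowed

Fix: Compute the overall MAX in a subquery, then take MAX of rows below it

Corrected query:
SELECT MAX(reading) FROM sensors WHERE reading < (SELECT MAX(reading) FROM sensors)

Result:
MAX(reading)
------------
87.9        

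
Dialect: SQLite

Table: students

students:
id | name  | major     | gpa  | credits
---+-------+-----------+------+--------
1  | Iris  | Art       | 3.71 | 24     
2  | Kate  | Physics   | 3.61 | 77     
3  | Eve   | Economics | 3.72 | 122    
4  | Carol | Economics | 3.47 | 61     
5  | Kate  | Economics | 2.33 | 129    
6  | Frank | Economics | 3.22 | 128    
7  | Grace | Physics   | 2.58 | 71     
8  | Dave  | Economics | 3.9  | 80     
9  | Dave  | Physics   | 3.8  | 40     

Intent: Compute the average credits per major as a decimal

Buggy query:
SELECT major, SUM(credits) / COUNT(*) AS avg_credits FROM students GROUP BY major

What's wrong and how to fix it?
Bug: SUM(credits) and COUNT(*) are both integers; the division truncates the fractional part

Fix: Cast one side to REAL so the division keeps the fractional part

Corrected query:
SELECT major, SUM(credits) * 1.0 / COUNT(*) AS avg_credits FROM students GROUP BY major

Result:
major     | avg_credits
----------+------------
Art       | 24         
Economics | 104        
Physics   | 62.666667  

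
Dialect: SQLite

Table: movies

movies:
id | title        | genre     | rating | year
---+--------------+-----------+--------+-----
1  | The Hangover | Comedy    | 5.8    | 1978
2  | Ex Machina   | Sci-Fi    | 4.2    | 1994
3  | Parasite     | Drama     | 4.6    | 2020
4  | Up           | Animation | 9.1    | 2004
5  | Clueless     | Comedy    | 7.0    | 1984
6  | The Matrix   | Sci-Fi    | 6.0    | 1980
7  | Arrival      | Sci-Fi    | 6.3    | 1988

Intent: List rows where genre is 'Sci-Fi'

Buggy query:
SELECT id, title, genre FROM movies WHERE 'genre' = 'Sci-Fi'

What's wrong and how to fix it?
Bug: Single quotes denote string literals in SQL; the column name is being compared as a constant string

Fix: Reference the column as genre without single quotes

Corrected query:
SELECT id, title, genre FROM movies WHERE genre = 'Sci-Fi'

Result:
id | title      | genre 
---+------------+-------
2  | Ex Machina | Sci-Fi
6  | The Matrix | Sci-Fi
7  | Arrival    | Sci-Fi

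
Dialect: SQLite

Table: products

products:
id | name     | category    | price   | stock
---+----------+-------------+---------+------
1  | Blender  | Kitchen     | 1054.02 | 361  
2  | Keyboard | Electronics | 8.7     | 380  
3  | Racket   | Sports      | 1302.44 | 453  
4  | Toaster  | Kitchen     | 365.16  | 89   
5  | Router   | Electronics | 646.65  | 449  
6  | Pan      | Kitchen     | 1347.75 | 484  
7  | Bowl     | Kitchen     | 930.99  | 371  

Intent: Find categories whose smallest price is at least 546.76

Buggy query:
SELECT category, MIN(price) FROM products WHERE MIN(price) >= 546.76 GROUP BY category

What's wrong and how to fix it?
Bug: MIN() in WHERE is a misuse of aggregate

Fix: Use HAVING for the per-group MIN condition

Corrected query:
SELECT category, MIN(price) FROM products GROUP BY category HAVING MIN(price) >= 546.76

Result:
category | MIN(price)
---------+-----------
Sports   | 1302.44   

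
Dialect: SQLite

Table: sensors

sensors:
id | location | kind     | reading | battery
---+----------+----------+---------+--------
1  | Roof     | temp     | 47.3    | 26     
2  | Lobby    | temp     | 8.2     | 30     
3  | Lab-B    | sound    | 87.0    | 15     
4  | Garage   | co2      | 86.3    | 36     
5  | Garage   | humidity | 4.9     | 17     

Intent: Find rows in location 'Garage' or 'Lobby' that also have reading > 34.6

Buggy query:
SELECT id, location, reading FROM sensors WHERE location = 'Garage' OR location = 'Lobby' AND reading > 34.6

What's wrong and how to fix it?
Bug: Without parentheses, AND is evaluated before OR, so the reading filter only applies to the 'Lobby' branch

Fix: Add parentheses around the OR so the AND applies to both alternatives

Corrected query:
SELECT id, location, reading FROM sensors WHERE (location = 'Garage' OR location = 'Lobby') AND reading > 34.6

Result:
id | location | reading
---+----------+--------
4  | Garage   | 86.3   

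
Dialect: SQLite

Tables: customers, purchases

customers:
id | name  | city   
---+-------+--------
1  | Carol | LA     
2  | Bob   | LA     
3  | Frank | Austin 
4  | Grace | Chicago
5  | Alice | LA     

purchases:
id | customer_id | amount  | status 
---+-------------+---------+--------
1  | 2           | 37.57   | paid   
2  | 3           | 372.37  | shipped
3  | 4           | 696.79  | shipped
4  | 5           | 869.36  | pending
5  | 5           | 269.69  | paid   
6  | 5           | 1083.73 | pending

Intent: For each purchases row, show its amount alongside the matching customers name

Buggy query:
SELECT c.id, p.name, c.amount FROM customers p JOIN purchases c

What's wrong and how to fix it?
Bug: JOIN with no ON clause produces a cartesian product; every purchases row pairs with every customers row

Fix: Specify the join condition linking the foreign key to the parent id

Corrected query:
SELECT c.id, p.name, c.amount FROM customers p JOIN purchases c ON c.customer_id = p.id

Result:
id | name  | amount 
---+-------+--------
1  | Bob   | 37.57  
2  | Frank | 372.37 
3  | Grace | 696.79 
4  | Alice | 869.36 
5  | Alice | 269.69 
6  | Alice | 1083.73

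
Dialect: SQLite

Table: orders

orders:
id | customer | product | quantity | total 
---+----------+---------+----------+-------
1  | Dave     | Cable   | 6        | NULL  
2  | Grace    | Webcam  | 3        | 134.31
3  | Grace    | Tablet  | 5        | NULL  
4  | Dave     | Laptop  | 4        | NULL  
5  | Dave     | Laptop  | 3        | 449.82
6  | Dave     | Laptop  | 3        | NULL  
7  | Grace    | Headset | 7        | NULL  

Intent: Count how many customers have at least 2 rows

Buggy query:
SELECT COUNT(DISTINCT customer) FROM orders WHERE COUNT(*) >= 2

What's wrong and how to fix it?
Bug: WHERE filters individual rows, not groups, so a group-level COUNT is invalid there

Fix: Group first with HAVING COUNT(*) >= 2, then COUNT the resulting groups

Corrected query:
SELECT COUNT(*) FROM (SELECT customer FROM orders GROUP BY customer HAVING COUNT(*) >= 2)

Result:
COUNT(*)
--------
2       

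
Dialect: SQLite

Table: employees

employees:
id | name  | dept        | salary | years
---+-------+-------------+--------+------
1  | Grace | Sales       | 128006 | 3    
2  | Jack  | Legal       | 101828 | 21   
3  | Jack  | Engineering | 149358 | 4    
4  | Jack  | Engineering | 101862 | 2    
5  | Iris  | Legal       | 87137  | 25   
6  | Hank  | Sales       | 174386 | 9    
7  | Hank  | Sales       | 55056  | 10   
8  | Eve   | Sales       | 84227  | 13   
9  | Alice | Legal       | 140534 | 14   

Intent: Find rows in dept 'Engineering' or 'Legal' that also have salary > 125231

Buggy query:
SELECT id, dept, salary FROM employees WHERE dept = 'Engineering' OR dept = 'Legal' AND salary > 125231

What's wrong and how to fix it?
Bug: AND binds tighter than OR, so this parses as dept = 'Engineering' OR (dept = 'Legal' AND salary > 125231)

Fix: Group the OR with parentheses (or use IN), then AND the threshold

Corrected query:
SELECT id, dept, salary FROM employees WHERE (dept = 'Engineering' OR dept = 'Legal') AND salary > 125231

Result:
id | dept        | salary
---+-------------+-------
3  | Engineering | 149358
9  | Legal       | 140534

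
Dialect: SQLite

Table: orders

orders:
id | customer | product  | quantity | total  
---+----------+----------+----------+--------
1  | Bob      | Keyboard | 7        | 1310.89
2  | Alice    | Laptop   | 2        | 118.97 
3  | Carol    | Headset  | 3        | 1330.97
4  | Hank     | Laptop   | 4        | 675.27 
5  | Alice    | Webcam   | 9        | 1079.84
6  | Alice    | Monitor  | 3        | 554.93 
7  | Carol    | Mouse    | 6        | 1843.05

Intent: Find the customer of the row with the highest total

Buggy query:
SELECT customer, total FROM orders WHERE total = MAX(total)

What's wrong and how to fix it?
Bug: MAX(total) is an aggregate and cannot be used directly in WHERE

Fix: Use a subquery: WHERE total = (SELECT MAX(total) FROM orders)

Corrected query:
SELECT customer, total FROM orders WHERE total = (SELECT MAX(total) FROM orders)

Result:
customer | total  
---------+--------
Carol    | 1843.05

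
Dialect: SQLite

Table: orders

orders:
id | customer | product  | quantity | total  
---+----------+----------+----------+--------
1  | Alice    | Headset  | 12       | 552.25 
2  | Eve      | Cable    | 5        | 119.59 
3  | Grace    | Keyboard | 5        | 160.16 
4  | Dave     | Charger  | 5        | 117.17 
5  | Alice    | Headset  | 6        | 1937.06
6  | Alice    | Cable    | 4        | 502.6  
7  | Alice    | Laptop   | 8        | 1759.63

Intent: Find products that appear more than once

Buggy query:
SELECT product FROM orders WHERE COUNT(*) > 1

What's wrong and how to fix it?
Bug: COUNT(*) is an aggregate and cannot be used in WHERE

Fix: Group first, then use HAVING for the count condition

Corrected query:
SELECT product FROM orders GROUP BY product HAVING COUNT(*) > 1

Result:
product
-------
Cable  
Headset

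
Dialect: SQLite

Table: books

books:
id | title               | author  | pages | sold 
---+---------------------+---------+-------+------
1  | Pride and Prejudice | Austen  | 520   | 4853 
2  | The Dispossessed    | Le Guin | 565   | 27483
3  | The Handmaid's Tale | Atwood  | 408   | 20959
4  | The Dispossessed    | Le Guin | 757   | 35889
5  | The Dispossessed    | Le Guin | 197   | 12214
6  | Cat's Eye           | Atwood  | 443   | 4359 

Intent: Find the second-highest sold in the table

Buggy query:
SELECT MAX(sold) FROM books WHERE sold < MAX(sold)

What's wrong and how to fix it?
Bug: MAX(sold) on the right of the comparison is an aggregate-in-WHERE error

Fix: Put the inner MAX in a scalar subquery

Corrected query:
SELECT MAX(sold) FROM books WHERE sold < (SELECT MAX(sold) FROM books)

Result:
MAX(sold)
---------
27483    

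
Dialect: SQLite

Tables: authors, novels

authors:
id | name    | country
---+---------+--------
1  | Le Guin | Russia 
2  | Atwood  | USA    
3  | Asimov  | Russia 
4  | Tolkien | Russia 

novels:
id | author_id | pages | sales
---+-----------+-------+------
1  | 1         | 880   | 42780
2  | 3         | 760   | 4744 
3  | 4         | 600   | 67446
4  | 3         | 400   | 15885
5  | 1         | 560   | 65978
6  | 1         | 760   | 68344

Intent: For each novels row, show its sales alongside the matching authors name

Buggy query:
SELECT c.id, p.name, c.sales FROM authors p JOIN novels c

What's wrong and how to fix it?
Bug: Missing join condition: each novels row is matched to all authors rows instead of just its own

Fix: Add ON c.author_id = p.id to the JOIN

Corrected query:
SELECT c.id, p.name, c.sales FROM authors p JOIN novels c ON c.author_id = p.id

Result:
id | name    | sales
---+---------+------
1  | Le Guin | 42780
2  | Asimov  | 4744 
3  | Tolkien | 67446
4  | Asimov  | 15885
5  | Le Guin | 65978
6  | Le Guin | 68344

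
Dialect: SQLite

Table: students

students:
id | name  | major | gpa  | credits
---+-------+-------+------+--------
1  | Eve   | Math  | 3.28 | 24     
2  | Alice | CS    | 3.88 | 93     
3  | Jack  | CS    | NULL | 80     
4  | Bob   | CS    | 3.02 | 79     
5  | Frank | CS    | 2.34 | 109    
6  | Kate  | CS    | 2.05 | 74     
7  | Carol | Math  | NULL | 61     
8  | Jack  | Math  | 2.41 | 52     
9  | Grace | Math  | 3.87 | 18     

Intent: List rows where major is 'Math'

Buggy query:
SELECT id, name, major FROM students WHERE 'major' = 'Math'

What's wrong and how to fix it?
Bug: 'major' in single quotes is a string literal, not the column; the comparison is literal-vs-literal and never true

Fix: Reference the column as major without single quotes

Corrected query:
SELECT id, name, major FROM students WHERE major = 'Math'

Result:
id | name  | major
---+-------+------
1  | Eve   | Math 
7  | Carol | Math 
8  | Jack  | Math 
9  | Grace | Math 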